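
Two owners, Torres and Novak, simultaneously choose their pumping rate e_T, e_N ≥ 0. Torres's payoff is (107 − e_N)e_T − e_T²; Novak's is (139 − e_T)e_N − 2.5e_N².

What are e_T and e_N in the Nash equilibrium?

44, 19

Expanding Torres's payoff: 107e_T − e_Ne_T − e_T².
∂π/∂e_T = 107 − e_N − 2e_T = 0, so e_T = 53.5 − 0.5e_N.
Likewise for Novak: e_N = 27.8 − 0.2e_T.
Substituting the second reaction function into the first: e_T = 53.5 − 0.5(27.8 − 0.2e_T), which gives 0.9e_T = 39.6 ⇒ e_T = 44.
Then e_N = 27.8 − 0.2·44 = 19.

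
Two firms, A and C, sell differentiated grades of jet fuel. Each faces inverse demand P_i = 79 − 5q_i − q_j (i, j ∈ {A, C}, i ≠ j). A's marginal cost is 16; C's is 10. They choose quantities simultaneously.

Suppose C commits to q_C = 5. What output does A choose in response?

5.8

Firm A's profit: π = q_A(79 − 5q_A − q_C) − 16q_A.
∂π/∂q_A = 63 − 10q_A − q_C = 0 ⇒ q_A = 6.3 − 0.1q_C.
At q_C = 5: q_A = 6.3 − 0.1·5 = 5.8.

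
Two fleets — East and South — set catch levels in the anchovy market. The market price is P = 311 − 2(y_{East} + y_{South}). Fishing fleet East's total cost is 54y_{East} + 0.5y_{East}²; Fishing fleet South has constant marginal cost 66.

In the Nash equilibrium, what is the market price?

Fishing fleet East's profit: π = y_{East}(311 − 2(y_{East} + y_{South})) − 54y_{East} − 0.5y_{East}².
∂π/∂y_{East} = 257 − 5y_{East} − 2y_{South} = 0, so y_{East} = 51.4 − 0.4y_{South}.
For South: ∂π/∂y_{South} = 245 − 4y_{South} − 2y_{East} = 0 ⇒ y_{South} = 61.25 − 0.5y_{East}.
Substituting the second reaction function into the first: y_{East} = 51.4 − 0.4(61.25 − 0.5y_{East}), which gives 0.8y_{East} = 26.9 ⇒ y_{East} = 33.625.
Then y_{South} = 61.25 − 0.5·33.625 = 44.4375.
Equilibrium price: P = 311 − 2·78.0625 = 154.875.

154.875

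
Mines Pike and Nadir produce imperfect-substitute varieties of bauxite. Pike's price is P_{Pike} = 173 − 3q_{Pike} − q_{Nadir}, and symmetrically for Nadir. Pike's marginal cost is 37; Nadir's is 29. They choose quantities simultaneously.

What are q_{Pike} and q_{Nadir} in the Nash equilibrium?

19.2, 20.8

Mine Pike's profit: π = q_{Pike}(173 − 3q_{Pike} − q_{Nadir}) − 37q_{Pike}.
∂π/∂q_{Pike} = 136 − 6q_{Pike} − q_{Nadir} = 0 ⇒ q_{Pike} = 68/3 − (1/6)q_{Nadir}.
Similarly q_{Nadir} = 24 − (1/6)q_{Pike}.
Plugging q_{Nadir} into Pike's best response: q_{Pike} = 68/3 − (1/6)(24 − (1/6)q_{Pike}) ⇒ (35/36)q_{Pike} = 56/3, so q_{Pike} = 19.2.
Then q_{Nadir} = 24 − (1/6)·19.2 = 20.8.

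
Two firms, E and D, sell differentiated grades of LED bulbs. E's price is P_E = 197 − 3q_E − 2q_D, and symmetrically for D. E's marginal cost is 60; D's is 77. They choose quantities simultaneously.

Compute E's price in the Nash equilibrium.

114.5625

Firm E's profit: π = q_E(197 − 3q_E − 2q_D) − 60q_E.
∂π/∂q_E = 137 − 6q_E − 2q_D = 0 ⇒ q_E = 137/6 − (1/3)q_D.
Similarly q_D = 20 − (1/3)q_E.
Solving the two reaction functions simultaneously: (1 − (−1/3)(−1/3))q_E = 137/6 − (1/3)·20, so (8/9)q_E = 97/6 and q_E = 18.1875.
Then q_D = 20 − (1/3)·18.1875 = 13.9375.
P_E = 197 − 3·18.1875 − 2·13.9375 = 114.5625.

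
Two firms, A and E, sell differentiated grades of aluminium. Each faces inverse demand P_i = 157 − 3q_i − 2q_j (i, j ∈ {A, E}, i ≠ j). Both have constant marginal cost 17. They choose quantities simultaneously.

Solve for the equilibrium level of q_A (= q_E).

Firm A's profit: π = q_A(157 − 3q_A − 2q_E) − 17q_A.
∂π/∂q_A = 140 − 6q_A − 2q_E = 0 ⇒ q_A = 70/3 − (1/3)q_E.
Setting q_A = q_E in the reaction function: q_A = 70/3 − (1/3)q_A, so q_A = (70/3) / (4/3) = 17.5.

17.5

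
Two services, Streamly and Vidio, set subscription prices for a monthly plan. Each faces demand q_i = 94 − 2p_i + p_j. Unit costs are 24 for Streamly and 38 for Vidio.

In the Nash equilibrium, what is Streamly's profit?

Streamly's profit: π = (p_{Streamly} − 24)(94 − 2p_{Streamly} + p_{Vidio}).
∂π/∂p_{Streamly} = 142 − 4p_{Streamly} + p_{Vidio} = 0 ⇒ p_{Streamly} = 35.5 + 0.25p_{Vidio}.
Similarly p_{Vidio} = 42.5 + 0.25p_{Streamly}.
Substituting the second reaction function into the first: p_{Streamly} = 35.5 + 0.25(42.5 + 0.25p_{Streamly}), which gives 0.9375p_{Streamly} = 46.125 ⇒ p_{Streamly} = 49.2.
Then p_{Vidio} = 42.5 + 0.25·49.2 = 54.8.
q_{Streamly} = 94 − 2·49.2 + 54.8 = 50.4.
Profit = (49.2 − 24)·50.4 = 1270.08.

1270.08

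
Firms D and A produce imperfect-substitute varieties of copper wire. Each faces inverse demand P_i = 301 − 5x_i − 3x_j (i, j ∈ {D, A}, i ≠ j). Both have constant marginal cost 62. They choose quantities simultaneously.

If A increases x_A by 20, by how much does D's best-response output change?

Firm D's profit: π = x_D(301 − 5x_D − 3x_A) − 62x_D.
∂π/∂x_D = 239 − 10x_D − 3x_A = 0 ⇒ x_D = 23.9 − 0.3x_A.
The reaction-function slope is −0.3, so a 20-unit rise in x_A moves x_D by −0.3 × 20 = −6. D's best response falls — the actions are strategic substitutes.

-6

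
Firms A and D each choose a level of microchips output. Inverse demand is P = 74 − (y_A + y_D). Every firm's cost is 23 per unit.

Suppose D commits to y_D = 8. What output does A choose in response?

Firm A's profit: π = y_A(74 − (y_A + y_D)) − 23y_A.
∂π/∂y_A = 51 − 2y_A − y_D = 0, so y_A = 25.5 − 0.5y_D.
At y_D = 8: y_A = 25.5 − 0.5·8 = 21.5.

21.5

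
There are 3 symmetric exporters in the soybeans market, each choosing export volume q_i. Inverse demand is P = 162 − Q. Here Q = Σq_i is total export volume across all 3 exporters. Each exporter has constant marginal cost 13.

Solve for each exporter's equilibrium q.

37.25

A representative exporter's profit is π_i = q_i(162 − Q) − 13q_i, with Q = q_i + Σ_{j≠i} q_j.
First-order condition: 149 − 2q_i − Σ_{j≠i} q_j = 0.
In a symmetric equilibrium every exporter chooses the same q, so Σ_{j≠i} q_j = 2q. The condition becomes 149 − 4q = 0, giving q = 149/4 = 37.25.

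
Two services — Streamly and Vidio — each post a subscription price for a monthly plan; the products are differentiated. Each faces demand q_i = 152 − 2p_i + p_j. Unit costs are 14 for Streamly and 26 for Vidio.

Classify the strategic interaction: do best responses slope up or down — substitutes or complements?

strategic complements

Streamly's profit: π = (p_{Streamly} − 14)(152 − 2p_{Streamly} + p_{Vidio}).
∂π/∂p_{Streamly} = 180 − 4p_{Streamly} + p_{Vidio} = 0 ⇒ p_{Streamly} = 45 + 0.25p_{Vidio}.
The best-response slope dp_{Streamly}/dp_{Vidio} = 0.25 > 0: the reaction function is upward-sloping, so the choices are strategic complements.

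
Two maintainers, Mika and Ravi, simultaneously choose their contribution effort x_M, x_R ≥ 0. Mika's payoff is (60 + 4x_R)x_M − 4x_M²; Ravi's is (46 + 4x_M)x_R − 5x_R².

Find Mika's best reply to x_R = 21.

18

Expanding Mika's payoff: 60x_M + 4x_Rx_M − 4x_M².
∂π/∂x_M = 60 + 4x_R − 8x_M = 0, so x_M = 7.5 + 0.5x_R.
At x_R = 21: x_M = 7.5 + 0.5·21 = 18.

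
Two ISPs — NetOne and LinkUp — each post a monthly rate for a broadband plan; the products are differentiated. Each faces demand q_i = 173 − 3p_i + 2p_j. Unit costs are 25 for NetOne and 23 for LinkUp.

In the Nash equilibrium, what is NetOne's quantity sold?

109.875

NetOne's profit: π = (p_{NetOne} − 25)(173 − 3p_{NetOne} + 2p_{LinkUp}).
∂π/∂p_{NetOne} = 248 − 6p_{NetOne} + 2p_{LinkUp} = 0 ⇒ p_{NetOne} = 124/3 + (1/3)p_{LinkUp}.
Similarly p_{LinkUp} = 121/3 + (1/3)p_{NetOne}.
Solving the two reaction functions simultaneously: (1 − (1/3)(1/3))p_{NetOne} = 124/3 + (1/3)·(121/3), so (8/9)p_{NetOne} = 493/9 and p_{NetOne} = 61.625.
Then p_{LinkUp} = 121/3 + (1/3)·61.625 = 60.875.
q_{NetOne} = 173 − 3·61.625 + 2·60.875 = 109.875.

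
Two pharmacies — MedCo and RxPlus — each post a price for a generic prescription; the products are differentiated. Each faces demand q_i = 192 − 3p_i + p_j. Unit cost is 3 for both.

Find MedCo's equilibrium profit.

MedCo's profit: π = (p_{MedCo} − 3)(192 − 3p_{MedCo} + p_{RxPlus}).
∂π/∂p_{MedCo} = 201 − 6p_{MedCo} + p_{RxPlus} = 0 ⇒ p_{MedCo} = 33.5 + (1/6)p_{RxPlus}.
Setting p_{MedCo} = p_{RxPlus} in the reaction function: p_{MedCo} = 33.5 + (1/6)p_{MedCo}, so p_{MedCo} = 33.5 / (5/6) = 40.2.
q_{MedCo} = 192 − 3·40.2 + 40.2 = 111.6.
Profit = (40.2 − 3)·111.6 = 4151.52.

4151.52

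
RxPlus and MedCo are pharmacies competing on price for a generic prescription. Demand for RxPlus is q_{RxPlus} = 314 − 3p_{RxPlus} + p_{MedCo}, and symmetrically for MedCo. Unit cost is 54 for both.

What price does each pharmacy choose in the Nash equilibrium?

RxPlus's profit: π = (p_{RxPlus} − 54)(314 − 3p_{RxPlus} + p_{MedCo}).
∂π/∂p_{RxPlus} = 476 − 6p_{RxPlus} + p_{MedCo} = 0 ⇒ p_{RxPlus} = 238/3 + (1/6)p_{MedCo}.
By symmetry p_{MedCo} = p_{RxPlus}; substituting into the reaction function, (5/6)p_{RxPlus} = 238/3 and p_{RxPlus} = 95.2.

95.2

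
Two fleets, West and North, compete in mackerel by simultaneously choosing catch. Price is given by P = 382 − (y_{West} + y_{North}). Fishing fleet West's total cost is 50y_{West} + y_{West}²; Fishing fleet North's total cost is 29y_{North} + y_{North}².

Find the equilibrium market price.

Fishing fleet West's profit: π = y_{West}(382 − (y_{West} + y_{North})) − 50y_{West} − y_{West}².
∂π/∂y_{West} = 332 − 4y_{West} − y_{North} = 0, so y_{West} = 83 − 0.25y_{North}.
By the same steps for North: y_{North} = 88.25 − 0.25y_{West}.
Substituting the second reaction function into the first: y_{West} = 83 − 0.25(88.25 − 0.25y_{West}), which gives 0.9375y_{West} = 60.9375 ⇒ y_{West} = 65.
Then y_{North} = 88.25 − 0.25·65 = 72.
Equilibrium price: P = 382 − 137 = 245.

245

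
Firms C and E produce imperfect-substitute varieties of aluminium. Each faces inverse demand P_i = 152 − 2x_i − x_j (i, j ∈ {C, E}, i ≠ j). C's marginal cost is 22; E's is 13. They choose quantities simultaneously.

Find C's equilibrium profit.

Firm C's profit: π = x_C(152 − 2x_C − x_E) − 22x_C.
∂π/∂x_C = 130 − 4x_C − x_E = 0 ⇒ x_C = 32.5 − 0.25x_E.
Similarly x_E = 34.75 − 0.25x_C.
Substituting the second reaction function into the first: x_C = 32.5 − 0.25(34.75 − 0.25x_C), which gives 0.9375x_C = 23.8125 ⇒ x_C = 25.4.
Then x_E = 34.75 − 0.25·25.4 = 28.4.
P_C = 152 − 2·25.4 − 28.4 = 72.8.
Profit = (72.8 − 22)·25.4 = 1290.32.

1290.32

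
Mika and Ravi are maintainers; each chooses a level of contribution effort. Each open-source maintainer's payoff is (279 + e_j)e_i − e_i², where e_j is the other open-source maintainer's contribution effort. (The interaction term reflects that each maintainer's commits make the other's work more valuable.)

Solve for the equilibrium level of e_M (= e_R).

279

Mika's payoff is (279 + e_R)e_M − e_M².
∂π/∂e_M = 279 + e_R − 2e_M = 0, so e_M = 139.5 + 0.5e_R.
By symmetry e_R = e_M; substituting into the reaction function, 0.5e_M = 139.5 and e_M = 279.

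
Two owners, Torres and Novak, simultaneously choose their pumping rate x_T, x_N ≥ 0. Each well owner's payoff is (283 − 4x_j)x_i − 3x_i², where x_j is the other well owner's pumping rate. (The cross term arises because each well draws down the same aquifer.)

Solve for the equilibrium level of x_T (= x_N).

Torres's payoff is (283 − 4x_N)x_T − 3x_T².
∂π/∂x_T = 283 − 4x_N − 6x_T = 0, so x_T = 283/6 − (2/3)x_N.
Setting x_T = x_N in the reaction function: x_T = 283/6 − (2/3)x_T, so x_T = (283/6) / (5/3) = 28.3.

28.3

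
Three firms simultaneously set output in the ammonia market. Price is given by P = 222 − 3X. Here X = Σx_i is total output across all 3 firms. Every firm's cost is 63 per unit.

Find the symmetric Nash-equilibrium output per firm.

13.25

A representative firm's profit is π_i = x_i(222 − 3X) − 63x_i, with X = x_i + Σ_{j≠i} x_j.
First-order condition: 159 − 6x_i − 3Σ_{j≠i} x_j = 0.
With identical firms, set every x_j = x: then 159 − 6x − 6x = 0, i.e. x = 159/12 = 13.25.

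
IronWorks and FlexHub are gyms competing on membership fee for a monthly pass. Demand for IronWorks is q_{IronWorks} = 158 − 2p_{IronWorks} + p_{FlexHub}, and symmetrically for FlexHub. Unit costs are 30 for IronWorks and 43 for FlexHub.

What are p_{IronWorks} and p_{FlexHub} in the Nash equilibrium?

74.4, 79.6

IronWorks's profit: π = (p_{IronWorks} − 30)(158 − 2p_{IronWorks} + p_{FlexHub}).
∂π/∂p_{IronWorks} = 218 − 4p_{IronWorks} + p_{FlexHub} = 0 ⇒ p_{IronWorks} = 54.5 + 0.25p_{FlexHub}.
Similarly p_{FlexHub} = 61 + 0.25p_{IronWorks}.
Substituting the second reaction function into the first: p_{IronWorks} = 54.5 + 0.25(61 + 0.25p_{IronWorks}), which gives 0.9375p_{IronWorks} = 69.75 ⇒ p_{IronWorks} = 74.4.
Then p_{FlexHub} = 61 + 0.25·74.4 = 79.6.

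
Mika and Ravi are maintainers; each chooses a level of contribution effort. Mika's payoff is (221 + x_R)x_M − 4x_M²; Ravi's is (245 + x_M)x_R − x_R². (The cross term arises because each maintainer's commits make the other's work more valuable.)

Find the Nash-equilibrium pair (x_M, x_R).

45.8, 145.4

Expanding Mika's payoff: 221x_M + x_Rx_M − 4x_M².
∂π/∂x_M = 221 + x_R − 8x_M = 0, so x_M = 27.625 + 0.125x_R.
Likewise for Ravi: x_R = 122.5 + 0.5x_M.
Solving the two reaction functions simultaneously: (1 − (0.125)(0.5))x_M = 27.625 + 0.125·122.5, so 0.9375x_M = 42.9375 and x_M = 45.8.
Then x_R = 122.5 + 0.5·45.8 = 145.4.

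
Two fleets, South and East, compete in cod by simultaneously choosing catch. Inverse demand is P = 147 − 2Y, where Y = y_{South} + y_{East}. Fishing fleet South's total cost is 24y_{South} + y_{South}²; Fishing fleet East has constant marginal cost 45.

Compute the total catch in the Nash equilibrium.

32.7

Fishing fleet South's profit: π = y_{South}(147 − 2(y_{South} + y_{East})) − 24y_{South} − y_{South}².
∂π/∂y_{South} = 123 − 6y_{South} − 2y_{East} = 0, so y_{South} = 20.5 − (1/3)y_{East}.
For East: ∂π/∂y_{East} = 102 − 4y_{East} − 2y_{South} = 0 ⇒ y_{East} = 25.5 − 0.5y_{South}.
Substituting the second reaction function into the first: y_{South} = 20.5 − (1/3)(25.5 − 0.5y_{South}), which gives (5/6)y_{South} = 12 ⇒ y_{South} = 14.4.
Then y_{East} = 25.5 − 0.5·14.4 = 18.3.
Total catch: 14.4 + 18.3 = 32.7.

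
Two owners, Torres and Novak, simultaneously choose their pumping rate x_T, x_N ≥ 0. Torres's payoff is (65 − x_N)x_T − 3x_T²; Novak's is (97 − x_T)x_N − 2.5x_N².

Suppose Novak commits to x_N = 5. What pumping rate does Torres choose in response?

10

Expanding Torres's payoff: 65x_T − x_Nx_T − 3x_T².
∂π/∂x_T = 65 − x_N − 6x_T = 0, so x_T = 65/6 − (1/6)x_N.
At x_N = 5: x_T = 65/6 − (1/6)·5 = 10.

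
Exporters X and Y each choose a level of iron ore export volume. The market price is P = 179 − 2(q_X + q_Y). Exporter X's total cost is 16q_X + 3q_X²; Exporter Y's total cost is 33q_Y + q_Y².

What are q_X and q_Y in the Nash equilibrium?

Exporter X's profit: π = q_X(179 − 2(q_X + q_Y)) − 16q_X − 3q_X².
∂π/∂q_X = 163 − 10q_X − 2q_Y = 0, so q_X = 16.3 − 0.2q_Y.
For Y: ∂π/∂q_Y = 146 − 6q_Y − 2q_X = 0 ⇒ q_Y = 73/3 − (1/3)q_X.
Substituting the second reaction function into the first: q_X = 16.3 − 0.2(73/3 − (1/3)q_X), which gives (14/15)q_X = 343/30 ⇒ q_X = 12.25.
Then q_Y = 73/3 − (1/3)·12.25 = 20.25.

12.25, 20.25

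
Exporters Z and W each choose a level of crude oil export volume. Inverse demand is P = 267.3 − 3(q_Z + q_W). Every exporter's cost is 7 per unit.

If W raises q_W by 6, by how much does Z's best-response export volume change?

Exporter Z's profit: π = q_Z(267.3 − 3(q_Z + q_W)) − 7q_Z.
∂π/∂q_Z = 260.3 − 6q_Z − 3q_W = 0, so q_Z = 2603/60 − 0.5q_W.
The reaction-function slope is −0.5, so a 6-unit rise in q_W moves q_Z by −0.5 × 6 = −3. Z's best response falls — the actions are strategic substitutes.

-3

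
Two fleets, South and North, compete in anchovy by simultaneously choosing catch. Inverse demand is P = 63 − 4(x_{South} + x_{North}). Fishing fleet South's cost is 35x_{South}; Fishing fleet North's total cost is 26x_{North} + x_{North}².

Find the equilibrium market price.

43.25

Fishing fleet South's profit: π = x_{South}(63 − 4(x_{South} + x_{North})) − 35x_{South}.
∂π/∂x_{South} = 28 − 8x_{South} − 4x_{North} = 0, so x_{South} = 3.5 − 0.5x_{North}.
For North: ∂π/∂x_{North} = 37 − 10x_{North} − 4x_{South} = 0 ⇒ x_{North} = 3.7 − 0.4x_{South}.
Substituting the second reaction function into the first: x_{South} = 3.5 − 0.5(3.7 − 0.4x_{South}), which gives 0.8x_{South} = 1.65 ⇒ x_{South} = 2.0625.
Then x_{North} = 3.7 − 0.4·2.0625 = 2.875.
Equilibrium price: P = 63 − 4·4.9375 = 43.25.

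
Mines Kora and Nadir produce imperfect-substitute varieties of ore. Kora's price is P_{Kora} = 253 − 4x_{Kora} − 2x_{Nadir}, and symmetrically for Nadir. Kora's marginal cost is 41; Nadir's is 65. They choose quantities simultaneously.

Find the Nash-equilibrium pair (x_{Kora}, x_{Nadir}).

22, 18

Mine Kora's profit: π = x_{Kora}(253 − 4x_{Kora} − 2x_{Nadir}) − 41x_{Kora}.
∂π/∂x_{Kora} = 212 − 8x_{Kora} − 2x_{Nadir} = 0 ⇒ x_{Kora} = 26.5 − 0.25x_{Nadir}.
Similarly x_{Nadir} = 23.5 − 0.25x_{Kora}.
Plugging x_{Nadir} into Kora's best response: x_{Kora} = 26.5 − 0.25(23.5 − 0.25x_{Kora}) ⇒ 0.9375x_{Kora} = 20.625, so x_{Kora} = 22.
Then x_{Nadir} = 23.5 − 0.25·22 = 18.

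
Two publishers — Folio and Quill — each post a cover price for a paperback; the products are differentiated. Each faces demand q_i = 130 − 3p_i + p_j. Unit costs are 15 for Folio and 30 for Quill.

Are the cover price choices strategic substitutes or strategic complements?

Folio's profit: π = (p_{Folio} − 15)(130 − 3p_{Folio} + p_{Quill}).
∂π/∂p_{Folio} = 175 − 6p_{Folio} + p_{Quill} = 0 ⇒ p_{Folio} = 175/6 + (1/6)p_{Quill}.
The best-response slope dp_{Folio}/dp_{Quill} = 1/6 > 0: the reaction function is upward-sloping, so the choices are strategic complements.

strategic complements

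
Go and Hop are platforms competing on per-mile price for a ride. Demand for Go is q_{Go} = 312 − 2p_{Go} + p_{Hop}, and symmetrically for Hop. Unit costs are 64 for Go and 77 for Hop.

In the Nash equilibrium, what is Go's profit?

14246.72

Go's profit: π = (p_{Go} − 64)(312 − 2p_{Go} + p_{Hop}).
∂π/∂p_{Go} = 440 − 4p_{Go} + p_{Hop} = 0 ⇒ p_{Go} = 110 + 0.25p_{Hop}.
Similarly p_{Hop} = 116.5 + 0.25p_{Go}.
Plugging p_{Hop} into Go's best response: p_{Go} = 110 + 0.25(116.5 + 0.25p_{Go}) ⇒ 0.9375p_{Go} = 139.125, so p_{Go} = 148.4.
Then p_{Hop} = 116.5 + 0.25·148.4 = 153.6.
q_{Go} = 312 − 2·148.4 + 153.6 = 168.8.
Profit = (148.4 − 64)·168.8 = 14246.72.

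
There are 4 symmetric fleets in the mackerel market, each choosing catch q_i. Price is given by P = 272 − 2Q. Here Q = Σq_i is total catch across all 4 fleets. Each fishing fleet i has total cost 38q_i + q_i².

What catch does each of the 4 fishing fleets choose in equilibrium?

19.5

A representative fishing fleet's profit is π_i = q_i(272 − 2Q) − 38q_i − q_i², with Q = q_i + Σ_{j≠i} q_j.
First-order condition: 234 − 6q_i − 2Σ_{j≠i} q_j = 0.
In a symmetric equilibrium every fishing fleet chooses the same q, so Σ_{j≠i} q_j = 3q. The condition becomes 234 − 12q = 0, giving q = 234/12 = 19.5.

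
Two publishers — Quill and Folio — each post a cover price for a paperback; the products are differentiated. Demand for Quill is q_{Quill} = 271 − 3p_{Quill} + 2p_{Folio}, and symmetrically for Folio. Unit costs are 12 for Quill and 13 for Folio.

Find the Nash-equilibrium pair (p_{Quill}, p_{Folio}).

Quill's profit: π = (p_{Quill} − 12)(271 − 3p_{Quill} + 2p_{Folio}).
∂π/∂p_{Quill} = 307 − 6p_{Quill} + 2p_{Folio} = 0 ⇒ p_{Quill} = 307/6 + (1/3)p_{Folio}.
Similarly p_{Folio} = 155/3 + (1/3)p_{Quill}.
Plugging p_{Folio} into Quill's best response: p_{Quill} = 307/6 + (1/3)(155/3 + (1/3)p_{Quill}) ⇒ (8/9)p_{Quill} = 1231/18, so p_{Quill} = 76.9375.
Then p_{Folio} = 155/3 + (1/3)·76.9375 = 77.3125.

76.9375, 77.3125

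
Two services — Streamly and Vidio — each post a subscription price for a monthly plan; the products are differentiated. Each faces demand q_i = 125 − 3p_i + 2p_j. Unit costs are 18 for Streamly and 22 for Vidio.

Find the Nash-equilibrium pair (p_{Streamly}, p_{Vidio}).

Streamly's profit: π = (p_{Streamly} − 18)(125 − 3p_{Streamly} + 2p_{Vidio}).
∂π/∂p_{Streamly} = 179 − 6p_{Streamly} + 2p_{Vidio} = 0 ⇒ p_{Streamly} = 179/6 + (1/3)p_{Vidio}.
Similarly p_{Vidio} = 191/6 + (1/3)p_{Streamly}.
Substituting the second reaction function into the first: p_{Streamly} = 179/6 + (1/3)(191/6 + (1/3)p_{Streamly}), which gives (8/9)p_{Streamly} = 364/9 ⇒ p_{Streamly} = 45.5.
Then p_{Vidio} = 191/6 + (1/3)·45.5 = 47.

45.5, 47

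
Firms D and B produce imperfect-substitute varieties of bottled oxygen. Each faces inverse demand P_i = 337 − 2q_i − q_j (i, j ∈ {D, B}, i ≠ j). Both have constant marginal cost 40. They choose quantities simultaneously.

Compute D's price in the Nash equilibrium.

Firm D's profit: π = q_D(337 − 2q_D − q_B) − 40q_D.
∂π/∂q_D = 297 − 4q_D − q_B = 0 ⇒ q_D = 74.25 − 0.25q_B.
By symmetry q_B = q_D; substituting into the reaction function, 1.25q_D = 74.25 and q_D = 59.4.
P_D = 337 − 2·59.4 − 59.4 = 158.8.

158.8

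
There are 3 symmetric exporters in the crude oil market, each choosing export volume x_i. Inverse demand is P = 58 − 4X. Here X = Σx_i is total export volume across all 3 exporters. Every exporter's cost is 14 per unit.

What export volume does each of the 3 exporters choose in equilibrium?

2.75

A representative exporter's profit is π_i = x_i(58 − 4X) − 14x_i, with X = x_i + Σ_{j≠i} x_j.
First-order condition: 44 − 8x_i − 4Σ_{j≠i} x_j = 0.
In a symmetric equilibrium every exporter chooses the same x, so Σ_{j≠i} x_j = 2x. The condition becomes 44 − 16x = 0, giving x = 44/16 = 2.75.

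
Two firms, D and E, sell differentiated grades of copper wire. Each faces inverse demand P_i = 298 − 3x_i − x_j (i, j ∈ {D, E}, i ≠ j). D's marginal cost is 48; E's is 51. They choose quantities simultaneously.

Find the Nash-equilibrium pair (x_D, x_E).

35.8, 35.2

Firm D's profit: π = x_D(298 − 3x_D − x_E) − 48x_D.
∂π/∂x_D = 250 − 6x_D − x_E = 0 ⇒ x_D = 125/3 − (1/6)x_E.
Similarly x_E = 247/6 − (1/6)x_D.
Solving the two reaction functions simultaneously: (1 − (−1/6)(−1/6))x_D = 125/3 − (1/6)·(247/6), so (35/36)x_D = 1253/36 and x_D = 35.8.
Then x_E = 247/6 − (1/6)·35.8 = 35.2.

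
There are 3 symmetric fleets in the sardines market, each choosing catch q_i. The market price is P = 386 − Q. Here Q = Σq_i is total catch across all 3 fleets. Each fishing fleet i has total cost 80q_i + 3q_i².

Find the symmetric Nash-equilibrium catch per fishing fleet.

30.6

A representative fishing fleet's profit is π_i = q_i(386 − Q) − 80q_i − 3q_i², with Q = q_i + Σ_{j≠i} q_j.
First-order condition: 306 − 8q_i − Σ_{j≠i} q_j = 0.
In a symmetric equilibrium every fishing fleet chooses the same q, so Σ_{j≠i} q_j = 2q. The condition becomes 306 − 10q = 0, giving q = 306/10 = 30.6.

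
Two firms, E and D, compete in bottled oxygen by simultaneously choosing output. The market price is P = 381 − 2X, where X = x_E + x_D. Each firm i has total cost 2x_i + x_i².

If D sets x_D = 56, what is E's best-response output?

Firm E's profit: π = x_E(381 − 2(x_E + x_D)) − 2x_E − x_E².
∂π/∂x_E = 379 − 6x_E − 2x_D = 0, so x_E = 379/6 − (1/3)x_D.
At x_D = 56: x_E = 379/6 − (1/3)·56 = 44.5.

44.5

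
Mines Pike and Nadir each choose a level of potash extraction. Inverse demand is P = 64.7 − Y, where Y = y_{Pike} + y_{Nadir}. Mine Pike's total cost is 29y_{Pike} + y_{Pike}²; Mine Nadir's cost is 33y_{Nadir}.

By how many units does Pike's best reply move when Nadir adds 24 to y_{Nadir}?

Mine Pike's profit: π = y_{Pike}(64.7 − (y_{Pike} + y_{Nadir})) − 29y_{Pike} − y_{Pike}².
∂π/∂y_{Pike} = 35.7 − 4y_{Pike} − y_{Nadir} = 0, so y_{Pike} = 8.925 − 0.25y_{Nadir}.
The reaction-function slope is −0.25, so a 24-unit rise in y_{Nadir} moves y_{Pike} by −0.25 × 24 = −6. Pike's best response falls — the actions are strategic substitutes.

-6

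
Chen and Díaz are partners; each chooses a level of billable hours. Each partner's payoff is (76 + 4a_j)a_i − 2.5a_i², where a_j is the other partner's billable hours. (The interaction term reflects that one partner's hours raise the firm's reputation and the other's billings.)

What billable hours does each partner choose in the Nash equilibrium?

76

Chen's payoff is (76 + 4a_D)a_C − 2.5a_C².
∂π/∂a_C = 76 + 4a_D − 5a_C = 0, so a_C = 15.2 + 0.8a_D.
Setting a_C = a_D in the reaction function: a_C = 15.2 + 0.8a_C, so a_C = 15.2 / 0.2 = 76.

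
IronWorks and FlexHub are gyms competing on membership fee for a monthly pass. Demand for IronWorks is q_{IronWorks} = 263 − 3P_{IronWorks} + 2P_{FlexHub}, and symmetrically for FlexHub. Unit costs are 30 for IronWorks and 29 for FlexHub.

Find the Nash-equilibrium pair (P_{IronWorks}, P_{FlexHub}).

88.0625, 87.6875

IronWorks's profit: π = (P_{IronWorks} − 30)(263 − 3P_{IronWorks} + 2P_{FlexHub}).
∂π/∂P_{IronWorks} = 353 − 6P_{IronWorks} + 2P_{FlexHub} = 0 ⇒ P_{IronWorks} = 353/6 + (1/3)P_{FlexHub}.
Similarly P_{FlexHub} = 175/3 + (1/3)P_{IronWorks}.
Solving the two reaction functions simultaneously: (1 − (1/3)(1/3))P_{IronWorks} = 353/6 + (1/3)·(175/3), so (8/9)P_{IronWorks} = 1409/18 and P_{IronWorks} = 88.0625.
Then P_{FlexHub} = 175/3 + (1/3)·88.0625 = 87.6875.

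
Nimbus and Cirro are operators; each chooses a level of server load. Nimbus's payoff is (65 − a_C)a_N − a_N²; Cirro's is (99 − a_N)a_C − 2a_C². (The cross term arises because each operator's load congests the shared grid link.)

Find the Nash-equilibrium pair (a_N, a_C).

Expanding Nimbus's payoff: 65a_N − a_Ca_N − a_N².
∂π/∂a_N = 65 − a_C − 2a_N = 0, so a_N = 32.5 − 0.5a_C.
Likewise for Cirro: a_C = 24.75 − 0.25a_N.
Solving the two reaction functions simultaneously: (1 − (−0.5)(−0.25))a_N = 32.5 − 0.5·24.75, so 0.875a_N = 20.125 and a_N = 23.
Then a_C = 24.75 − 0.25·23 = 19.

23, 19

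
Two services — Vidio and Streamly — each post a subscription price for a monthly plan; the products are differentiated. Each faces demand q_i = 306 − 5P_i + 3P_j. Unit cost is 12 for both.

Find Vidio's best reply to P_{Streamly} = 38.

Vidio's profit: π = (P_{Vidio} − 12)(306 − 5P_{Vidio} + 3P_{Streamly}).
∂π/∂P_{Vidio} = 366 − 10P_{Vidio} + 3P_{Streamly} = 0 ⇒ P_{Vidio} = 36.6 + 0.3P_{Streamly}.
At P_{Streamly} = 38: P_{Vidio} = 36.6 + 0.3·38 = 48.

48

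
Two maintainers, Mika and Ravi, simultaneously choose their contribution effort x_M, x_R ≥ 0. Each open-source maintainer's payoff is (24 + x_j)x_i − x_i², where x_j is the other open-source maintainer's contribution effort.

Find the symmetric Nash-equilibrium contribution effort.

24

Mika's payoff is (24 + x_R)x_M − x_M².
∂π/∂x_M = 24 + x_R − 2x_M = 0, so x_M = 12 + 0.5x_R.
Setting x_M = x_R in the reaction function: x_M = 12 + 0.5x_M, so x_M = 12 / 0.5 = 24.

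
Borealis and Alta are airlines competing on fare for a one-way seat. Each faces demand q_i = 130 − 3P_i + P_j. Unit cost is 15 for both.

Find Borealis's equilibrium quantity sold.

Borealis's profit: π = (P_{Borealis} − 15)(130 − 3P_{Borealis} + P_{Alta}).
∂π/∂P_{Borealis} = 175 − 6P_{Borealis} + P_{Alta} = 0 ⇒ P_{Borealis} = 175/6 + (1/6)P_{Alta}.
By symmetry P_{Alta} = P_{Borealis}; substituting into the reaction function, (5/6)P_{Borealis} = 175/6 and P_{Borealis} = 35.
q_{Borealis} = 130 − 3·35 + 35 = 60.

60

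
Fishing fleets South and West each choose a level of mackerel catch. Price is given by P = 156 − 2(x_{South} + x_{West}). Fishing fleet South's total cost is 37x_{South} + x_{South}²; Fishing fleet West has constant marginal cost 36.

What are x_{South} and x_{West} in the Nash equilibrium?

Fishing fleet South's profit: π = x_{South}(156 − 2(x_{South} + x_{West})) − 37x_{South} − x_{South}².
∂π/∂x_{South} = 119 − 6x_{South} − 2x_{West} = 0, so x_{South} = 119/6 − (1/3)x_{West}.
For West: ∂π/∂x_{West} = 120 − 4x_{West} − 2x_{South} = 0 ⇒ x_{West} = 30 − 0.5x_{South}.
Plugging x_{West} into South's best response: x_{South} = 119/6 − (1/3)(30 − 0.5x_{South}) ⇒ (5/6)x_{South} = 59/6, so x_{South} = 11.8.
Then x_{West} = 30 − 0.5·11.8 = 24.1.

11.8, 24.1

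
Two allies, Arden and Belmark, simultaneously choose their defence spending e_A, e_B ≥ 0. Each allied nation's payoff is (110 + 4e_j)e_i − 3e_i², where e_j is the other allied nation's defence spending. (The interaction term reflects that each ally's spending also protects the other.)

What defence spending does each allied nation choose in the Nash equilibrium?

55

Arden's payoff is (110 + 4e_B)e_A − 3e_A².
∂π/∂e_A = 110 + 4e_B − 6e_A = 0, so e_A = 55/3 + (2/3)e_B.
By symmetry e_B = e_A; substituting into the reaction function, (1/3)e_A = 55/3 and e_A = 55.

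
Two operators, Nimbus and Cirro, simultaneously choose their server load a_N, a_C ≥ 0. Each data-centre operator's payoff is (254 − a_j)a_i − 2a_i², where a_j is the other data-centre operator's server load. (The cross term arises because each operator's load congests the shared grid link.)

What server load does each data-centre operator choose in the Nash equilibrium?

Nimbus's payoff is (254 − a_C)a_N − 2a_N².
∂π/∂a_N = 254 − a_C − 4a_N = 0, so a_N = 63.5 − 0.25a_C.
By symmetry a_C = a_N; substituting into the reaction function, 1.25a_N = 63.5 and a_N = 50.8.

50.8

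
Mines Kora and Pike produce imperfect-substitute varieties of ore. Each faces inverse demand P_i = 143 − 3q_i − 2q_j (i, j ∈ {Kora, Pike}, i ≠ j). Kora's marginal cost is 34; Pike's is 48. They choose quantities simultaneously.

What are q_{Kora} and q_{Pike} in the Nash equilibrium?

Mine Kora's profit: π = q_{Kora}(143 − 3q_{Kora} − 2q_{Pike}) − 34q_{Kora}.
∂π/∂q_{Kora} = 109 − 6q_{Kora} − 2q_{Pike} = 0 ⇒ q_{Kora} = 109/6 − (1/3)q_{Pike}.
Similarly q_{Pike} = 95/6 − (1/3)q_{Kora}.
Substituting the second reaction function into the first: q_{Kora} = 109/6 − (1/3)(95/6 − (1/3)q_{Kora}), which gives (8/9)q_{Kora} = 116/9 ⇒ q_{Kora} = 14.5.
Then q_{Pike} = 95/6 − (1/3)·14.5 = 11.

14.5, 11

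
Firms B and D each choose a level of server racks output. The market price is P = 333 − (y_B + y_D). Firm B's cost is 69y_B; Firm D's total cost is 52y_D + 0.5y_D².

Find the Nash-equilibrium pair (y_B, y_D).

102.2, 59.6

Firm B's profit: π = y_B(333 − (y_B + y_D)) − 69y_B.
∂π/∂y_B = 264 − 2y_B − y_D = 0, so y_B = 132 − 0.5y_D.
For D: ∂π/∂y_D = 281 − 3y_D − y_B = 0 ⇒ y_D = 281/3 − (1/3)y_B.
Solving the two reaction functions simultaneously: (1 − (−0.5)(−1/3))y_B = 132 − 0.5·(281/3), so (5/6)y_B = 511/6 and y_B = 102.2.
Then y_D = 281/3 − (1/3)·102.2 = 59.6.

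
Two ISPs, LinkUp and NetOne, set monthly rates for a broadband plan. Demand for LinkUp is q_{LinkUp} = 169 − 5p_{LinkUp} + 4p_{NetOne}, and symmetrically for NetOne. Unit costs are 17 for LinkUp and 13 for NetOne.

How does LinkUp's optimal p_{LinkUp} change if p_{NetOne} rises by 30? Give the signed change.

12

LinkUp's profit: π = (p_{LinkUp} − 17)(169 − 5p_{LinkUp} + 4p_{NetOne}).
∂π/∂p_{LinkUp} = 254 − 10p_{LinkUp} + 4p_{NetOne} = 0 ⇒ p_{LinkUp} = 25.4 + 0.4p_{NetOne}.
The reaction-function slope is 0.4, so a 30-unit rise in p_{NetOne} moves p_{LinkUp} by 0.4 × 30 = 12. LinkUp's best response rises — the actions are strategic complements.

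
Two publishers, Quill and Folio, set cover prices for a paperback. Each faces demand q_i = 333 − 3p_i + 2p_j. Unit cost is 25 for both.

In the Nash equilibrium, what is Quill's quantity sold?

231

Quill's profit: π = (p_{Quill} − 25)(333 − 3p_{Quill} + 2p_{Folio}).
∂π/∂p_{Quill} = 408 − 6p_{Quill} + 2p_{Folio} = 0 ⇒ p_{Quill} = 68 + (1/3)p_{Folio}.
The game is symmetric, so in equilibrium p_{Folio} = p_{Quill}: the reaction function gives (2/3)p_{Quill} = 68, hence p_{Quill} = 102.
q_{Quill} = 333 − 3·102 + 2·102 = 231.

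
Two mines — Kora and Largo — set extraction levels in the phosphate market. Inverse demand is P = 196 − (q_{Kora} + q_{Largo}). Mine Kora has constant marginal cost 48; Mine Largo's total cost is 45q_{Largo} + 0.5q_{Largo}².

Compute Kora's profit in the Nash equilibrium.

Mine Kora's profit: π = q_{Kora}(196 − (q_{Kora} + q_{Largo})) − 48q_{Kora}.
∂π/∂q_{Kora} = 148 − 2q_{Kora} − q_{Largo} = 0, so q_{Kora} = 74 − 0.5q_{Largo}.
For Largo: ∂π/∂q_{Largo} = 151 − 3q_{Largo} − q_{Kora} = 0 ⇒ q_{Largo} = 151/3 − (1/3)q_{Kora}.
Substituting the second reaction function into the first: q_{Kora} = 74 − 0.5(151/3 − (1/3)q_{Kora}), which gives (5/6)q_{Kora} = 293/6 ⇒ q_{Kora} = 58.6.
Then q_{Largo} = 151/3 − (1/3)·58.6 = 30.8.
Price P = 196 − 89.4 = 106.6.
Kora's profit: (106.6 − 48)·58.6 = 3433.96.

3433.96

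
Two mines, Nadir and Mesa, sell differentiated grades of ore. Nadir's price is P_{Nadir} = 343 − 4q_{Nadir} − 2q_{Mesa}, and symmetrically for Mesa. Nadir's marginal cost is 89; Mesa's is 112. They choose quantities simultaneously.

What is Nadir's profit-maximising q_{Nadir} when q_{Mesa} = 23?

26

Mine Nadir's profit: π = q_{Nadir}(343 − 4q_{Nadir} − 2q_{Mesa}) − 89q_{Nadir}.
∂π/∂q_{Nadir} = 254 − 8q_{Nadir} − 2q_{Mesa} = 0 ⇒ q_{Nadir} = 31.75 − 0.25q_{Mesa}.
At q_{Mesa} = 23: q_{Nadir} = 31.75 − 0.25·23 = 26.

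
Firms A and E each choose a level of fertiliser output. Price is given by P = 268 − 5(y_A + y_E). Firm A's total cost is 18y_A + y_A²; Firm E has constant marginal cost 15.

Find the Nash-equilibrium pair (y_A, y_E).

13, 18.8

Firm A's profit: π = y_A(268 − 5(y_A + y_E)) − 18y_A − y_A².
∂π/∂y_A = 250 − 12y_A − 5y_E = 0, so y_A = 125/6 − (5/12)y_E.
For E: ∂π/∂y_E = 253 − 10y_E − 5y_A = 0 ⇒ y_E = 25.3 − 0.5y_A.
Plugging y_E into A's best response: y_A = 125/6 − (5/12)(25.3 − 0.5y_A) ⇒ (19/24)y_A = 247/24, so y_A = 13.
Then y_E = 25.3 − 0.5·13 = 18.8.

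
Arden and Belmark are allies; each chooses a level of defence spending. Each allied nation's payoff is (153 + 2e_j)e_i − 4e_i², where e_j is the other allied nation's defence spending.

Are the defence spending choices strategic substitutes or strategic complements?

strategic complements

Arden's payoff is (153 + 2e_B)e_A − 4e_A².
∂π/∂e_A = 153 + 2e_B − 8e_A = 0, so e_A = 19.125 + 0.25e_B.
The best-response slope de_A/de_B = 0.25 > 0: the reaction function is upward-sloping, so the choices are strategic complements.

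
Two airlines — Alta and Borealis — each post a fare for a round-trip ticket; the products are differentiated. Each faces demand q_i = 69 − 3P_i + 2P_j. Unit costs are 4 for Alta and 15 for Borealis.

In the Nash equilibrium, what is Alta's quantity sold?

Alta's profit: π = (P_{Alta} − 4)(69 − 3P_{Alta} + 2P_{Borealis}).
∂π/∂P_{Alta} = 81 − 6P_{Alta} + 2P_{Borealis} = 0 ⇒ P_{Alta} = 13.5 + (1/3)P_{Borealis}.
Similarly P_{Borealis} = 19 + (1/3)P_{Alta}.
Solving the two reaction functions simultaneously: (1 − (1/3)(1/3))P_{Alta} = 13.5 + (1/3)·19, so (8/9)P_{Alta} = 119/6 and P_{Alta} = 22.3125.
Then P_{Borealis} = 19 + (1/3)·22.3125 = 26.4375.
q_{Alta} = 69 − 3·22.3125 + 2·26.4375 = 54.9375.

54.9375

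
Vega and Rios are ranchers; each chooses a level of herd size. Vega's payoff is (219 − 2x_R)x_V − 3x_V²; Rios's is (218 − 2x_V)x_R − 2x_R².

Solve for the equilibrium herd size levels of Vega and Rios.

Expanding Vega's payoff: 219x_V − 2x_Rx_V − 3x_V².
∂π/∂x_V = 219 − 2x_R − 6x_V = 0, so x_V = 36.5 − (1/3)x_R.
Likewise for Rios: x_R = 54.5 − 0.5x_V.
Solving the two reaction functions simultaneously: (1 − (−1/3)(−0.5))x_V = 36.5 − (1/3)·54.5, so (5/6)x_V = 55/3 and x_V = 22.
Then x_R = 54.5 − 0.5·22 = 43.5.

22, 43.5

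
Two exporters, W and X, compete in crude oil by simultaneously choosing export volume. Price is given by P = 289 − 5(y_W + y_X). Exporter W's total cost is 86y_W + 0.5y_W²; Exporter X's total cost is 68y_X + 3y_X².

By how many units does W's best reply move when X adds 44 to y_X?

-20

Exporter W's profit: π = y_W(289 − 5(y_W + y_X)) − 86y_W − 0.5y_W².
∂π/∂y_W = 203 − 11y_W − 5y_X = 0, so y_W = 203/11 − (5/11)y_X.
The reaction-function slope is −5/11, so a 44-unit rise in y_X moves y_W by −5/11 × 44 = −20. W's best response falls — the actions are strategic substitutes.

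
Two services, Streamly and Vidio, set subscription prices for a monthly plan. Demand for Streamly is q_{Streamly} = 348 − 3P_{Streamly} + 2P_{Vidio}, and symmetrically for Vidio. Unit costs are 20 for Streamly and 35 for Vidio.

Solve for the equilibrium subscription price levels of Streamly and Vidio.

104.8125, 110.4375

Streamly's profit: π = (P_{Streamly} − 20)(348 − 3P_{Streamly} + 2P_{Vidio}).
∂π/∂P_{Streamly} = 408 − 6P_{Streamly} + 2P_{Vidio} = 0 ⇒ P_{Streamly} = 68 + (1/3)P_{Vidio}.
Similarly P_{Vidio} = 75.5 + (1/3)P_{Streamly}.
Substituting the second reaction function into the first: P_{Streamly} = 68 + (1/3)(75.5 + (1/3)P_{Streamly}), which gives (8/9)P_{Streamly} = 559/6 ⇒ P_{Streamly} = 104.8125.
Then P_{Vidio} = 75.5 + (1/3)·104.8125 = 110.4375.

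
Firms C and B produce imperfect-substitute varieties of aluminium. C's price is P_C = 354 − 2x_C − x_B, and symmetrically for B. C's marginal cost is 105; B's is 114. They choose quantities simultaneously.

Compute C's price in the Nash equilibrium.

205.8

Firm C's profit: π = x_C(354 − 2x_C − x_B) − 105x_C.
∂π/∂x_C = 249 − 4x_C − x_B = 0 ⇒ x_C = 62.25 − 0.25x_B.
Similarly x_B = 60 − 0.25x_C.
Solving the two reaction functions simultaneously: (1 − (−0.25)(−0.25))x_C = 62.25 − 0.25·60, so 0.9375x_C = 47.25 and x_C = 50.4.
Then x_B = 60 − 0.25·50.4 = 47.4.
P_C = 354 − 2·50.4 − 47.4 = 205.8.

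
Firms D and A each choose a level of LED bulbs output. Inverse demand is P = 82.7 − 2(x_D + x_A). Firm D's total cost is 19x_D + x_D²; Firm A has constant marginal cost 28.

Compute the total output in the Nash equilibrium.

Firm D's profit: π = x_D(82.7 − 2(x_D + x_A)) − 19x_D − x_D².
∂π/∂x_D = 63.7 − 6x_D − 2x_A = 0, so x_D = 637/60 − (1/3)x_A.
For A: ∂π/∂x_A = 54.7 − 4x_A − 2x_D = 0 ⇒ x_A = 13.675 − 0.5x_D.
Substituting the second reaction function into the first: x_D = 637/60 − (1/3)(13.675 − 0.5x_D), which gives (5/6)x_D = 727/120 ⇒ x_D = 7.27.
Then x_A = 13.675 − 0.5·7.27 = 10.04.
Total output: 7.27 + 10.04 = 17.31.

17.31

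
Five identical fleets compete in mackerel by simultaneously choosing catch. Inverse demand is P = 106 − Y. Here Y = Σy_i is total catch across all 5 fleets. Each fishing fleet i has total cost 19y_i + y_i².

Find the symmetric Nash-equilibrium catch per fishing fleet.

10.875

A representative fishing fleet's profit is π_i = y_i(106 − Y) − 19y_i − y_i², with Y = y_i + Σ_{j≠i} y_j.
First-order condition: 87 − 4y_i − Σ_{j≠i} y_j = 0.
In a symmetric equilibrium every fishing fleet chooses the same y, so Σ_{j≠i} y_j = 4y. The condition becomes 87 − 8y = 0, giving y = 87/8 = 10.875.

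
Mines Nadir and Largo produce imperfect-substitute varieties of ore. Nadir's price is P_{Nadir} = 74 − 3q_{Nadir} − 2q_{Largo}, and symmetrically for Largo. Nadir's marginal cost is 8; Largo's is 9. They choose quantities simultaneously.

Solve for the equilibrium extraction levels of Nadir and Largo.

8.3125, 8.0625

Mine Nadir's profit: π = q_{Nadir}(74 − 3q_{Nadir} − 2q_{Largo}) − 8q_{Nadir}.
∂π/∂q_{Nadir} = 66 − 6q_{Nadir} − 2q_{Largo} = 0 ⇒ q_{Nadir} = 11 − (1/3)q_{Largo}.
Similarly q_{Largo} = 65/6 − (1/3)q_{Nadir}.
Solving the two reaction functions simultaneously: (1 − (−1/3)(−1/3))q_{Nadir} = 11 − (1/3)·(65/6), so (8/9)q_{Nadir} = 133/18 and q_{Nadir} = 8.3125.
Then q_{Largo} = 65/6 − (1/3)·8.3125 = 8.0625.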